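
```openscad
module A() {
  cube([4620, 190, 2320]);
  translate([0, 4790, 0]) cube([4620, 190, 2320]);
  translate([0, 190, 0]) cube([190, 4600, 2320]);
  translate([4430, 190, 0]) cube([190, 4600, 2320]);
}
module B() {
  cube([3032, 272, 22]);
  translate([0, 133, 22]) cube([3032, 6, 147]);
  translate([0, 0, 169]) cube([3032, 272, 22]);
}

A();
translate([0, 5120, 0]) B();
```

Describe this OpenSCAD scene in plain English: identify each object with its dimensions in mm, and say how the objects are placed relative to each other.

A is a box-shaped house frame (walls only): outside footprint 4620×4980 mm, wall height 2320 mm, wall thickness 190 mm. The two y-facing walls run the full x-width; the two x-facing walls fit between the inner faces of the y-facing walls.

B is an I-beam lying along x, 3032 mm long. Overall section height 191 mm. Two flanges 272 mm wide (y) and 22 mm thick, one on the floor and one at the top; a web 6 mm thick runs between them, centred on the flange width.

The I-beam is on the floor beside the house frame on its +y side.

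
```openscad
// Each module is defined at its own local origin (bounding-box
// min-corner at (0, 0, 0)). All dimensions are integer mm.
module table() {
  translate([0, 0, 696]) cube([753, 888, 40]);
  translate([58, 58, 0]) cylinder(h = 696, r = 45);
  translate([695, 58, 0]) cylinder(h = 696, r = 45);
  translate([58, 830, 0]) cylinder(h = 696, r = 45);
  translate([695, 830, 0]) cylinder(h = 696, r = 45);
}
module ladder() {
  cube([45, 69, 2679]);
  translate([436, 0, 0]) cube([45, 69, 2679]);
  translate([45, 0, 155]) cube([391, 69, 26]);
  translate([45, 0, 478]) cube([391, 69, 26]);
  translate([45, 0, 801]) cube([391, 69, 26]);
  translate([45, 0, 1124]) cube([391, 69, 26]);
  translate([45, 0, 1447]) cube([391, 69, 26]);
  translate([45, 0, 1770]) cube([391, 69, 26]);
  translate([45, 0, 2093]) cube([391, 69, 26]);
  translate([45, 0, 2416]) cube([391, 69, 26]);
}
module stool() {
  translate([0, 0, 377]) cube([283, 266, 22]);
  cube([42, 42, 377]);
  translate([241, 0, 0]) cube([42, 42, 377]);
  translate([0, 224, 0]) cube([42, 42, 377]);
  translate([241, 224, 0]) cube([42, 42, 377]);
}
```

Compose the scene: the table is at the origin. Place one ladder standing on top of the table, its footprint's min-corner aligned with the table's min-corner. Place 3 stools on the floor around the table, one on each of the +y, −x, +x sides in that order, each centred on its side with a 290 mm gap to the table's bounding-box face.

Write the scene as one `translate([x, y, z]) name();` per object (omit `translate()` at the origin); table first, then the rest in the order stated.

table();
translate([0, 0, 736]) ladder();
translate([235, 1178, 0]) stool();
translate([-573, 311, 0]) stool();
translate([1043, 311, 0]) stool();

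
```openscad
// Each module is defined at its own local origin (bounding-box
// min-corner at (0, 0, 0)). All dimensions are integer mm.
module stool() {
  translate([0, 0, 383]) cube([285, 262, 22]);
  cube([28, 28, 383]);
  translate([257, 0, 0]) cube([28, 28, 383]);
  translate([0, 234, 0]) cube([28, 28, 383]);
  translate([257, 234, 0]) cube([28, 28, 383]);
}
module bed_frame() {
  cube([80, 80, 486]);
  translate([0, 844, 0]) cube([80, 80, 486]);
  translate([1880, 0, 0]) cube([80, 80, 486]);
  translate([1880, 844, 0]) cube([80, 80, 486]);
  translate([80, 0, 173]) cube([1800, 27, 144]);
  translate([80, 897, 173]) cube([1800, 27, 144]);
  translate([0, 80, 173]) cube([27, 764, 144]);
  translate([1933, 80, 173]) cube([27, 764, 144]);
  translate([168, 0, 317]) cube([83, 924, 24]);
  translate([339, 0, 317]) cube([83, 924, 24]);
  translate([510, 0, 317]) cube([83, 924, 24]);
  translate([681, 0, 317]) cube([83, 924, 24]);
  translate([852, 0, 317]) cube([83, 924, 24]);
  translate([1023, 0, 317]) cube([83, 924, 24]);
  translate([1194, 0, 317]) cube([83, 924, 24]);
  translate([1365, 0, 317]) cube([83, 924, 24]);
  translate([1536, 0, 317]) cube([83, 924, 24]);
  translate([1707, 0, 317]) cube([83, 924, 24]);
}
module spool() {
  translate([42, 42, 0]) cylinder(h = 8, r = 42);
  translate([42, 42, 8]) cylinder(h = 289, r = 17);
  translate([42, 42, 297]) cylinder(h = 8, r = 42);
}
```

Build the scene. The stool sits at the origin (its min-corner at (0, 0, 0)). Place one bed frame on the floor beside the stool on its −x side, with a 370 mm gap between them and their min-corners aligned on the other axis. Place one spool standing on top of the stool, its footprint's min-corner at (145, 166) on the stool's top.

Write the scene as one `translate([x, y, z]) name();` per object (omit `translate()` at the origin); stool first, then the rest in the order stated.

stool();
translate([-2330, 0, 0]) bed_frame();
translate([145, 166, 405]) spool();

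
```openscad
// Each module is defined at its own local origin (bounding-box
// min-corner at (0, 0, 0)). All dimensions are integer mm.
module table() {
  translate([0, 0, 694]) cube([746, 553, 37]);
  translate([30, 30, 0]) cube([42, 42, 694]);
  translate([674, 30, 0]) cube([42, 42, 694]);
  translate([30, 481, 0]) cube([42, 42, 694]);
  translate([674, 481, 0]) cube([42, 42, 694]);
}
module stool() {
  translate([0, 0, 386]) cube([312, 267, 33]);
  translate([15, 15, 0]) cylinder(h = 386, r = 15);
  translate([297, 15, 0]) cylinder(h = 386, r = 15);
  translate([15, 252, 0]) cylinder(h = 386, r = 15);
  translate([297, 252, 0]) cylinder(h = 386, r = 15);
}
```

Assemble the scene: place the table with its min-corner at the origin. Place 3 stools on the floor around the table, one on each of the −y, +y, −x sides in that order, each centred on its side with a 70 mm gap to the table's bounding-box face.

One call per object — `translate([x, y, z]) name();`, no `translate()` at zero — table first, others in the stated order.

table();
translate([217, -337, 0]) stool();
translate([217, 623, 0]) stool();
translate([-382, 143, 0]) stool();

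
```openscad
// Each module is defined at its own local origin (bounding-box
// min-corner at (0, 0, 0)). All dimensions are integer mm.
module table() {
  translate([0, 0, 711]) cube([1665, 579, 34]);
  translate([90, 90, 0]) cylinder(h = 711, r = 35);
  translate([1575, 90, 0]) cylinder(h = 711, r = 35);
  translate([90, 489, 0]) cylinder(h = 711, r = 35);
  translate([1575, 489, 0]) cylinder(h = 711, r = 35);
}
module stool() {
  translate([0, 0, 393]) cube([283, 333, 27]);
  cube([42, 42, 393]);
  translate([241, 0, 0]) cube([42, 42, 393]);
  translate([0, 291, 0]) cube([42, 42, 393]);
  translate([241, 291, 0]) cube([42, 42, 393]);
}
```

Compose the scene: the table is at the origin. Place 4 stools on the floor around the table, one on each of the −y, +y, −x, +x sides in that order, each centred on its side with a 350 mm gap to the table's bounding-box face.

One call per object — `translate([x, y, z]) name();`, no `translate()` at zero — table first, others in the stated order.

table();
translate([691, -683, 0]) stool();
translate([691, 929, 0]) stool();
translate([-633, 123, 0]) stool();
translate([2015, 123, 0]) stool();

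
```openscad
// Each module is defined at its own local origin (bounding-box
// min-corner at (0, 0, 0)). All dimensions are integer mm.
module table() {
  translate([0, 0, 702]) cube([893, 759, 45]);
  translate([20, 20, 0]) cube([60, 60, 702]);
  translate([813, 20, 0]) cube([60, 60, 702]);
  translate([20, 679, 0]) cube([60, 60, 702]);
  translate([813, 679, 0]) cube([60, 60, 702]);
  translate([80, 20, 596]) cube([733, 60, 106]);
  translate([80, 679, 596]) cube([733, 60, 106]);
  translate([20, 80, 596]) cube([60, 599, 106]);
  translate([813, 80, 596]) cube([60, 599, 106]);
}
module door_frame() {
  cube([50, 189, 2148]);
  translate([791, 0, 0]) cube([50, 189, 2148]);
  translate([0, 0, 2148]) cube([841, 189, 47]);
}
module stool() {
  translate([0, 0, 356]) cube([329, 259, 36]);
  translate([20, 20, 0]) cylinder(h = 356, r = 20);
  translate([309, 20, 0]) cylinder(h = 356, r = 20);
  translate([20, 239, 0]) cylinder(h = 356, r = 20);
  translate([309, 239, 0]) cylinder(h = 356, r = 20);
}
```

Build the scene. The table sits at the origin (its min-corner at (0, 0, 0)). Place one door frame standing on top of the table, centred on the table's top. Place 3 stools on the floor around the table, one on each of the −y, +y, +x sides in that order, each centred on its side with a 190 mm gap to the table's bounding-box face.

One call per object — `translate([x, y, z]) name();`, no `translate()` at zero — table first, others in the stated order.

table();
translate([26, 285, 747]) door_frame();
translate([282, -449, 0]) stool();
translate([282, 949, 0]) stool();
translate([1083, 250, 0]) stool();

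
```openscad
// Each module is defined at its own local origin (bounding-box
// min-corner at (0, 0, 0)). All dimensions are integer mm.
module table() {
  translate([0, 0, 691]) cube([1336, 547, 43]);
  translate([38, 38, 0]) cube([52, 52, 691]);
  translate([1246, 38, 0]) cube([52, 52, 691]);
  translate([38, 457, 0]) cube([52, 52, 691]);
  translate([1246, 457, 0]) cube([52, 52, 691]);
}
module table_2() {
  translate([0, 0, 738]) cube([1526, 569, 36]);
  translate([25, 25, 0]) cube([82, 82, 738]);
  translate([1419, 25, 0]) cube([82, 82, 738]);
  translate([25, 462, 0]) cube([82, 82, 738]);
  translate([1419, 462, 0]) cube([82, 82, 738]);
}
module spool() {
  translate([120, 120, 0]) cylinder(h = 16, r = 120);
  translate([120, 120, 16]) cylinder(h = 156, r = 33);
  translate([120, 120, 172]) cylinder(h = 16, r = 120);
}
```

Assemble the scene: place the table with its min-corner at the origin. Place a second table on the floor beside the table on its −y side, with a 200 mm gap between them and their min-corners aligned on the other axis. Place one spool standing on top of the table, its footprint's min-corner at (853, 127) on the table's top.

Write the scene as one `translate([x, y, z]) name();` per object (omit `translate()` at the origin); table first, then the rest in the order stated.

table();
translate([0, -769, 0]) table_2();
translate([853, 127, 734]) spool();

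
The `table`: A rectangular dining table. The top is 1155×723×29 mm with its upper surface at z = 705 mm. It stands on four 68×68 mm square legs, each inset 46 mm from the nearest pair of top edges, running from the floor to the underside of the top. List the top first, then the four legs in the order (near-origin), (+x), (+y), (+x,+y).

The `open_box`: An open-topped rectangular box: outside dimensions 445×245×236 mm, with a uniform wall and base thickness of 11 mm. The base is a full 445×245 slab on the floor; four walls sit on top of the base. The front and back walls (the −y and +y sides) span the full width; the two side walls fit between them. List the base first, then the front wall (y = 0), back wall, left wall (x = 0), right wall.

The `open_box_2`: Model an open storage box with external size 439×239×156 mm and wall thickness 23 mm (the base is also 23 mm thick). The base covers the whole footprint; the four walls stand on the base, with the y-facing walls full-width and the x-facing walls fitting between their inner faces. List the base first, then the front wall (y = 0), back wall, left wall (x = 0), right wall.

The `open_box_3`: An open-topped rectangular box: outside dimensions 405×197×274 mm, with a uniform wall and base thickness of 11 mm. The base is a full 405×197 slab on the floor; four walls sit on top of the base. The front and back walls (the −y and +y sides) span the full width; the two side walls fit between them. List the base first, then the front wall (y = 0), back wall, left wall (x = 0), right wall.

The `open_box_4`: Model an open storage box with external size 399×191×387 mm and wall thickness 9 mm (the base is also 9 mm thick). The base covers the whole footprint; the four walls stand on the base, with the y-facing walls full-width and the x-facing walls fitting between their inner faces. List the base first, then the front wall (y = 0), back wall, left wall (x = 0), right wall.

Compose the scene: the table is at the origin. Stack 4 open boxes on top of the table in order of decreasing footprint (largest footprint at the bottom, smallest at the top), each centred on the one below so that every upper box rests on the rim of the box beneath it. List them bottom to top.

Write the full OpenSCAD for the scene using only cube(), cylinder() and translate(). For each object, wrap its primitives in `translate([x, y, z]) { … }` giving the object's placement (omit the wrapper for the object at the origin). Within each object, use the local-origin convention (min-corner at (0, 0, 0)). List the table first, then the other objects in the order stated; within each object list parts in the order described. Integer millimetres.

translate([0, 0, 676]) cube([1155, 723, 29]);
translate([46, 46, 0]) cube([68, 68, 676]);
translate([1041, 46, 0]) cube([68, 68, 676]);
translate([46, 609, 0]) cube([68, 68, 676]);
translate([1041, 609, 0]) cube([68, 68, 676]);
translate([355, 239, 705]) {
  cube([445, 245, 11]);
  translate([0, 0, 11]) cube([445, 11, 225]);
  translate([0, 234, 11]) cube([445, 11, 225]);
  translate([0, 11, 11]) cube([11, 223, 225]);
  translate([434, 11, 11]) cube([11, 223, 225]);
}
translate([358, 242, 941]) {
  cube([439, 239, 23]);
  translate([0, 0, 23]) cube([439, 23, 133]);
  translate([0, 216, 23]) cube([439, 23, 133]);
  translate([0, 23, 23]) cube([23, 193, 133]);
  translate([416, 23, 23]) cube([23, 193, 133]);
}
translate([375, 263, 1097]) {
  cube([405, 197, 11]);
  translate([0, 0, 11]) cube([405, 11, 263]);
  translate([0, 186, 11]) cube([405, 11, 263]);
  translate([0, 11, 11]) cube([11, 175, 263]);
  translate([394, 11, 11]) cube([11, 175, 263]);
}
translate([378, 266, 1371]) {
  cube([399, 191, 9]);
  translate([0, 0, 9]) cube([399, 9, 378]);
  translate([0, 182, 9]) cube([399, 9, 378]);
  translate([0, 9, 9]) cube([9, 173, 378]);
  translate([390, 9, 9]) cube([9, 173, 378]);
}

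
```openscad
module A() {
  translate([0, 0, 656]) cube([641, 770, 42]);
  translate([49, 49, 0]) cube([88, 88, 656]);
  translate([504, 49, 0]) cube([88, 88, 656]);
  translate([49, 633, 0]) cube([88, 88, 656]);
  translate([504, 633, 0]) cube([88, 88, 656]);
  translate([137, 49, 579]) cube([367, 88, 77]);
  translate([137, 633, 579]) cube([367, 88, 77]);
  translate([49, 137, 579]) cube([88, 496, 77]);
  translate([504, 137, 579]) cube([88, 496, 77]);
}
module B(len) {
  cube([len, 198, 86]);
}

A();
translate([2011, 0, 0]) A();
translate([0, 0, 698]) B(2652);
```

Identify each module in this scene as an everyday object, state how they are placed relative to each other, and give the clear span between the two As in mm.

A is a table. B is a beam. A beam spans the tops of two tables. The clear span between the two tables is 1370 mm.

Second table starts at x = 2011; first ends at x = 641; clear span = 2011 − 641 = 1370 mm.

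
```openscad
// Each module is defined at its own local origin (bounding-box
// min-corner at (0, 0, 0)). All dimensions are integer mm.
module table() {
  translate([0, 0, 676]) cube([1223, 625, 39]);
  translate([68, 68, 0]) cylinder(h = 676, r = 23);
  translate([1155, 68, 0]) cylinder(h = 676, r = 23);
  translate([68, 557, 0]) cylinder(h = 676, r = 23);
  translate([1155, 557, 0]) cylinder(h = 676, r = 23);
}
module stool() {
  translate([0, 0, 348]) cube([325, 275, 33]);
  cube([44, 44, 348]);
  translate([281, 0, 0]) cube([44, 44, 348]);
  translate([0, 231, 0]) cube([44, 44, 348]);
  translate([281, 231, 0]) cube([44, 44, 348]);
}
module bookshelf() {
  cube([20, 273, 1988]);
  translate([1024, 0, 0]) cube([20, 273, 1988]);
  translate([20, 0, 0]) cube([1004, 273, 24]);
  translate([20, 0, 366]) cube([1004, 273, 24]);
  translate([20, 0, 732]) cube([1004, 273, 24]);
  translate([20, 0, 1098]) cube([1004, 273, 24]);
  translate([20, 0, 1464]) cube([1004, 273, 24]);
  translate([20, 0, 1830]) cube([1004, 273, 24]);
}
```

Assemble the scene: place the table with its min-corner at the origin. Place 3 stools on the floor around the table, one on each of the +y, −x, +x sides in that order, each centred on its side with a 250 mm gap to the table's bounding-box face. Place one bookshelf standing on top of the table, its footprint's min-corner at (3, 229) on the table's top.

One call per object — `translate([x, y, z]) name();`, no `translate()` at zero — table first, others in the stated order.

table();
translate([449, 875, 0]) stool();
translate([-575, 175, 0]) stool();
translate([1473, 175, 0]) stool();
translate([3, 229, 715]) bookshelf();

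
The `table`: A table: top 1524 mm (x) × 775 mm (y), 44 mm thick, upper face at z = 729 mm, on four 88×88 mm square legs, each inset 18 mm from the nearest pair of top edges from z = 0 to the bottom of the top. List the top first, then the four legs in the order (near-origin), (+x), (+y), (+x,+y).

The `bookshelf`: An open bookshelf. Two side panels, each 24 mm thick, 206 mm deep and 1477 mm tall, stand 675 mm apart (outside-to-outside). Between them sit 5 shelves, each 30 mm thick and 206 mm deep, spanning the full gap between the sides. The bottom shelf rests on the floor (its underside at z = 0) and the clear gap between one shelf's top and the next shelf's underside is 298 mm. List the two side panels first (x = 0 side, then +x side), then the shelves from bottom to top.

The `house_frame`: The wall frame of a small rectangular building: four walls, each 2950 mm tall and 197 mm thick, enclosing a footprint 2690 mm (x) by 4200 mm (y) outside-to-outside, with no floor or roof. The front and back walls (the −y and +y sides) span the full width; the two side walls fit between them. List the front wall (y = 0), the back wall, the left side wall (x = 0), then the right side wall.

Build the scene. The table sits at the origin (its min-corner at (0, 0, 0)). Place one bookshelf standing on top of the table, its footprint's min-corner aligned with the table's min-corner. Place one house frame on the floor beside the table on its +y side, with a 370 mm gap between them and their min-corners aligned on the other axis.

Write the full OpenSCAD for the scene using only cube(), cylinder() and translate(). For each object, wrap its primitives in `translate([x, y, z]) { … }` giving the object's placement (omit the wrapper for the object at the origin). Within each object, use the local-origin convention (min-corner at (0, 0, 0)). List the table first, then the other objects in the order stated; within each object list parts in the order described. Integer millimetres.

translate([0, 0, 685]) cube([1524, 775, 44]);
translate([18, 18, 0]) cube([88, 88, 685]);
translate([1418, 18, 0]) cube([88, 88, 685]);
translate([18, 669, 0]) cube([88, 88, 685]);
translate([1418, 669, 0]) cube([88, 88, 685]);
translate([0, 0, 729]) {
  cube([24, 206, 1477]);
  translate([651, 0, 0]) cube([24, 206, 1477]);
  translate([24, 0, 0]) cube([627, 206, 30]);
  translate([24, 0, 328]) cube([627, 206, 30]);
  translate([24, 0, 656]) cube([627, 206, 30]);
  translate([24, 0, 984]) cube([627, 206, 30]);
  translate([24, 0, 1312]) cube([627, 206, 30]);
}
translate([0, 1145, 0]) {
  cube([2690, 197, 2950]);
  translate([0, 4003, 0]) cube([2690, 197, 2950]);
  translate([0, 197, 0]) cube([197, 3806, 2950]);
  translate([2493, 197, 0]) cube([197, 3806, 2950]);
}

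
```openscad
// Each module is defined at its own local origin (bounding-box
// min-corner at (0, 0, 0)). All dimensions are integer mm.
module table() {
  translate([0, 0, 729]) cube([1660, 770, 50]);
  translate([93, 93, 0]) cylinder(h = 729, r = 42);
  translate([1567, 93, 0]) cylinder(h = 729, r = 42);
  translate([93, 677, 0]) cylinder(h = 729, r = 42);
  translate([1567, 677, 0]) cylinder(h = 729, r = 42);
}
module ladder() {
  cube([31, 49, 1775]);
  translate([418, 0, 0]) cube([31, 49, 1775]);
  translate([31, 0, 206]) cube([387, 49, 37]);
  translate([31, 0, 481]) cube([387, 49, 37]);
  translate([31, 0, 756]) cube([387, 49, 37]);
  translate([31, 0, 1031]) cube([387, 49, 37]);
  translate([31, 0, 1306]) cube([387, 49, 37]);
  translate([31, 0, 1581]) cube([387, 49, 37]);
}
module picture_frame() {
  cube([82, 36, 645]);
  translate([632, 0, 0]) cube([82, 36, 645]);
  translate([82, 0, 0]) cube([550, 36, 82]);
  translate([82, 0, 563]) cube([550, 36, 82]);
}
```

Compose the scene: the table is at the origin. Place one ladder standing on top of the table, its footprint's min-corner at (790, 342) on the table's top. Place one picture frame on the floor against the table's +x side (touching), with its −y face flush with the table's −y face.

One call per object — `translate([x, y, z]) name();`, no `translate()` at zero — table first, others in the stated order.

table();
translate([790, 342, 779]) ladder();
translate([1660, 0, 0]) picture_frame();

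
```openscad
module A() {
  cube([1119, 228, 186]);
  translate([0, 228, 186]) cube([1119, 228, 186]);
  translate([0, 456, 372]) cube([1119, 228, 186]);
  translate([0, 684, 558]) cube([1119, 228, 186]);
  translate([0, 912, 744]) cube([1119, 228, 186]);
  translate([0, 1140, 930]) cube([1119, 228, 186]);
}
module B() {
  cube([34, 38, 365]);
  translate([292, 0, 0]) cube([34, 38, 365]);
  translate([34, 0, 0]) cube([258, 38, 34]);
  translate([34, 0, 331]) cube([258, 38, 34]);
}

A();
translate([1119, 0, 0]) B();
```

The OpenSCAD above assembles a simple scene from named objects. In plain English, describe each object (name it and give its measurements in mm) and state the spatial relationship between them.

A is a run of 6 identical solid stair steps. Each tread is 1119×228 mm and each step block is 186 mm high. Step 1 rests on the floor; step k is offset from step 1 by (k−1)×228 mm in y and (k−1)×186 mm in z.

B is a rectangular picture frame lying in the x–z plane (depth along y). The opening is 258 mm wide (x) by 297 mm tall (z), surrounded by a border 34 mm wide on all four sides. The frame is 38 mm deep and is made of two full-height vertical stiles with two horizontal rails fitted between them.

The picture frame is against the staircase's +x side, with their −y faces flush.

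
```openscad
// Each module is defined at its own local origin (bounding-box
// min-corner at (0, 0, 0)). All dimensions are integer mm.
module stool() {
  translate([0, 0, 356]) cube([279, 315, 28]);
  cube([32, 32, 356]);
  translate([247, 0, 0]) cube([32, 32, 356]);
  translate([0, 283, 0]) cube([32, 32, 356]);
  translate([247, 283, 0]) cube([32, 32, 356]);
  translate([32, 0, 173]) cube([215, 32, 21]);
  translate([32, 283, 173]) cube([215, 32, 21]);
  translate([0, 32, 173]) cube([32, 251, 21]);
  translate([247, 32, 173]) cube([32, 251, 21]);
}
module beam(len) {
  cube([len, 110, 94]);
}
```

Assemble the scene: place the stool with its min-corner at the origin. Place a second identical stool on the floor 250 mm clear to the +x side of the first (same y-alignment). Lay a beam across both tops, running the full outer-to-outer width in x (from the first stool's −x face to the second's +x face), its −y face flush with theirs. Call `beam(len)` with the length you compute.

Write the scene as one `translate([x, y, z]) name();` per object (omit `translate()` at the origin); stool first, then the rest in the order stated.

stool();
translate([529, 0, 0]) stool();
translate([0, 0, 384]) beam(808);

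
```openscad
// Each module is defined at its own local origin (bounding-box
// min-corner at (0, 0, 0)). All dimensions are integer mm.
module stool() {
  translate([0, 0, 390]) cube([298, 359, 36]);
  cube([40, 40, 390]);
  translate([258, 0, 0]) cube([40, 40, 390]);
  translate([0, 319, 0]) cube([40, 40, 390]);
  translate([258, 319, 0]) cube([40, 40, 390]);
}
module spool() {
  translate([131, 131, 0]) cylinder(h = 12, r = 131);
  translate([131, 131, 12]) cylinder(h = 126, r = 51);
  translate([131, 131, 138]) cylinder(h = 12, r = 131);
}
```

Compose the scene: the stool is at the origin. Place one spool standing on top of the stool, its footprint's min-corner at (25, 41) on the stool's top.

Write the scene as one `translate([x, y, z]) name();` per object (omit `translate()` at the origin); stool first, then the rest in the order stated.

stool();
translate([25, 41, 426]) spool();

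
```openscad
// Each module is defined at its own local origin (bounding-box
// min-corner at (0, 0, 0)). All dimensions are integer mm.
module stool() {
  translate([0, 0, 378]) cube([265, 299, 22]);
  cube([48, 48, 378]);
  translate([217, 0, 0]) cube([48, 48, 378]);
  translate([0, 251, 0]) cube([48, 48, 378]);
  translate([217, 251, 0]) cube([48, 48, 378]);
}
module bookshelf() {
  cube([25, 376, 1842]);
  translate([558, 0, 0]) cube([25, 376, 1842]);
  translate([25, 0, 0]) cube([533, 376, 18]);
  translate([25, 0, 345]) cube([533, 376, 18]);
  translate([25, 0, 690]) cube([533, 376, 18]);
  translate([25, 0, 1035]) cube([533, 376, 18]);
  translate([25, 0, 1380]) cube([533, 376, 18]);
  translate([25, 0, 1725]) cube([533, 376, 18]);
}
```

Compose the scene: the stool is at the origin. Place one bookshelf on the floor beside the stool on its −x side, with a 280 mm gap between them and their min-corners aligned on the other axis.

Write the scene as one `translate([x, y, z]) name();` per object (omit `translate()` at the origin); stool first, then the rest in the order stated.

stool();
translate([-863, 0, 0]) bookshelf();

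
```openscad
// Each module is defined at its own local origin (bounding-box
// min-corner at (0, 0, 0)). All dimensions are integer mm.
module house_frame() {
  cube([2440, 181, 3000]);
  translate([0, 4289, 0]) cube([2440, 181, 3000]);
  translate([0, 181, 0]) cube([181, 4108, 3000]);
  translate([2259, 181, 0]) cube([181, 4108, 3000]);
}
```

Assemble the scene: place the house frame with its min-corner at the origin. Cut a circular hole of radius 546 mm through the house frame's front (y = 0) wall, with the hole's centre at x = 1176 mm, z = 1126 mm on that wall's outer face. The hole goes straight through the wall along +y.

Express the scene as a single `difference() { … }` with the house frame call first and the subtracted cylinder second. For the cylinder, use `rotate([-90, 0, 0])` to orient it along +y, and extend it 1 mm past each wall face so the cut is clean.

difference() {
  house_frame();
  translate([1176, -1, 1126]) rotate([-90, 0, 0]) cylinder(h = 183, r = 546);
}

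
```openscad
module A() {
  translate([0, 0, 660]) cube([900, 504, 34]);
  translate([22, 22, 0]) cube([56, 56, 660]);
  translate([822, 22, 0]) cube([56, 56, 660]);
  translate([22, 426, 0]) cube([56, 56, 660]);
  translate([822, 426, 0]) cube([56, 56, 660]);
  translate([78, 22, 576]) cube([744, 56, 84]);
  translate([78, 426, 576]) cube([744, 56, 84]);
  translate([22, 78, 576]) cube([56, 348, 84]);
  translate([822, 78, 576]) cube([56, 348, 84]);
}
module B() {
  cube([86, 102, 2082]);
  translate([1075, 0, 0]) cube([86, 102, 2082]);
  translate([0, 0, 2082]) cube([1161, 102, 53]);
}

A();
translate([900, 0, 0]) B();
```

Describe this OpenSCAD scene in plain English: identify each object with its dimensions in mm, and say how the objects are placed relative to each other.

A is a table: top 900 mm (x) × 504 mm (y), 34 mm thick, upper face at z = 694 mm, on four 56×56 mm square legs, each inset 22 mm from the nearest pair of top edges, running from z = 0 to the bottom of the top. Four apron rails, 56 mm thick and 84 mm tall, run between adjacent legs with their top edges flush with the underside of the top and their outer faces flush with the legs' outer faces.

B is a rectangular door frame: two vertical jambs of 86×102 mm section, 2082 mm tall, with a clear opening 989 mm wide between their inner faces. A header 53 mm tall and 102 mm deep lies on top of the jambs and spans the full outside width.

The door frame is against the table's +x side, with their −y faces flush.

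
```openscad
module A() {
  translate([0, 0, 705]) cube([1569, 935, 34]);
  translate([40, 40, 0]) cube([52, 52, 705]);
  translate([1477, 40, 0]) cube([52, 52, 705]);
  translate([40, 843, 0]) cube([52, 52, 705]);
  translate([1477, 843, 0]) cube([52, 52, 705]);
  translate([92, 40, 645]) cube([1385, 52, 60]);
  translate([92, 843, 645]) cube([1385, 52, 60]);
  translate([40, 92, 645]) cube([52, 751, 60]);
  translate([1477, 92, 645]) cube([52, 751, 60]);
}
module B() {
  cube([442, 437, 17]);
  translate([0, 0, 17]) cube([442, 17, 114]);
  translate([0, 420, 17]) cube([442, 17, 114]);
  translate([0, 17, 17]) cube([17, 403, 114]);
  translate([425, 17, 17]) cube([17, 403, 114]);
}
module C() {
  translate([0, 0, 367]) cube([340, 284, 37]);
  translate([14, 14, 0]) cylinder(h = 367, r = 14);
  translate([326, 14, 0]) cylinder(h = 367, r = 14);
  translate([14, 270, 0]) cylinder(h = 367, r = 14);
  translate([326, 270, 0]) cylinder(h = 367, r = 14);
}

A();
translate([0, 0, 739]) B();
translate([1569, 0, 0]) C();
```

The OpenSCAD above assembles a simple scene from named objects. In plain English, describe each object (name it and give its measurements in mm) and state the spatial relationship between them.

A is a rectangular dining table. The top is 1569×935×34 mm with its upper surface at z = 739 mm. It stands on four 52×52 mm square legs, each inset 40 mm from the nearest pair of top edges, running from the floor to the underside of the top. Four apron rails, 52 mm thick and 60 mm tall, run between adjacent legs with their top edges flush with the underside of the top and their outer faces flush with the legs' outer faces.

B is an open storage box with external size 442×437×131 mm and wall thickness 17 mm (the base is also 17 mm thick). The base covers the whole footprint; the four walls stand on the base, with the y-facing walls full-width and the x-facing walls fitting between their inner faces.

C is a four-legged stool. The seat is a 340×284×37 mm slab whose top surface is at z = 404 mm; four round legs, each 28 mm in diameter, run from the floor (z = 0) to the underside of the seat, each leg's axis is inset half a diameter from the nearest pair of seat edges (so the leg's bounding box is flush with the corner).

The open box is on top of the table. The stool is against the table's +x side, with their −y faces flush.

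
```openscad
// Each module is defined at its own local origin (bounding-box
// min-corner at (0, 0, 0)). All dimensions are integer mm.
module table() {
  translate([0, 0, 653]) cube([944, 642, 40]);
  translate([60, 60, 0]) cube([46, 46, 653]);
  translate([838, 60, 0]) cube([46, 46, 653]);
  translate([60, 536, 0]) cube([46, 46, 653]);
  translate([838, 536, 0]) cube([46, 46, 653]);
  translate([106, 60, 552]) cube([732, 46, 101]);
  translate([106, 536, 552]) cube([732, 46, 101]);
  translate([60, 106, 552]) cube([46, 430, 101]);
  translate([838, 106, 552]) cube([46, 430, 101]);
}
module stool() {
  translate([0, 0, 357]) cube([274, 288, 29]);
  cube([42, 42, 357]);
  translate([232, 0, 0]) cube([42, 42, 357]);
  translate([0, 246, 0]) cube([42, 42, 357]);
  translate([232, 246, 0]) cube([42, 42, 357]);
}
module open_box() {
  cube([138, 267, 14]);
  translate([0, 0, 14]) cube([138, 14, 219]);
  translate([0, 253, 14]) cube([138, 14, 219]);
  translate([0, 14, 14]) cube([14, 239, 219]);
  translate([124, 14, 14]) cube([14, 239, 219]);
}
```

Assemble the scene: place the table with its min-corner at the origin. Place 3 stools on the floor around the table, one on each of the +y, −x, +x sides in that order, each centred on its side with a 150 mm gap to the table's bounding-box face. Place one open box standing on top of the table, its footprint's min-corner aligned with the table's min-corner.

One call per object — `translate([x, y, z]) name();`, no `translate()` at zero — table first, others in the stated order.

table();
translate([335, 792, 0]) stool();
translate([-424, 177, 0]) stool();
translate([1094, 177, 0]) stool();
translate([0, 0, 693]) open_box();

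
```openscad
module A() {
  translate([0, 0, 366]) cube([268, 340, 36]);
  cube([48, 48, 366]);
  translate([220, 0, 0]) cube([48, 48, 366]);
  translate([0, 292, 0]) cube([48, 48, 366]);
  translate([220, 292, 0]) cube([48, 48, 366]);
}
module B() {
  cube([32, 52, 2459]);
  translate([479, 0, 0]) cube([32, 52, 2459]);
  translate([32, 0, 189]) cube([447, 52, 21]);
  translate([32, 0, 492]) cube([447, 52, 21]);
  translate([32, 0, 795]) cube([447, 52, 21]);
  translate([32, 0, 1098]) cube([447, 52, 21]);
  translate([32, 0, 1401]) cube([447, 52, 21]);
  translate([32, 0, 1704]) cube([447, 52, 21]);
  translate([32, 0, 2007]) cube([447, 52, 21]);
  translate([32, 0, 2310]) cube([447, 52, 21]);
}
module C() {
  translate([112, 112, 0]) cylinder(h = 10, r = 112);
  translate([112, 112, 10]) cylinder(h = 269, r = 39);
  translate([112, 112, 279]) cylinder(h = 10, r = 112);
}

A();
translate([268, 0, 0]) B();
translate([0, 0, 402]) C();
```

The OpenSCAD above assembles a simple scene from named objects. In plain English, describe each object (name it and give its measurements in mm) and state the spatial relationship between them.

A is a four-legged stool. The seat is a 268×340×36 mm slab whose top surface is at z = 402 mm; four square legs, each 48×48 mm in cross-section, run from the floor (z = 0) to the underside of the seat, each flush with a corner of the seat.

B is a wooden ladder with two side rails of 32×52 mm section and 2459 mm height, set 511 mm apart overall. Between them run 8 rectangular rungs (52 mm deep, 21 mm thick), front faces flush with the rails' −y face. The bottom of the first rung is 189 mm above the floor and each subsequent rung is 303 mm higher than the one below.

C is a spool: two coaxial disc flanges of radius 112 mm and thickness 10 mm, joined by a core cylinder of radius 39 mm and height 269 mm. The lower flange rests on z = 0 and the three cylinders share a vertical axis.

The ladder is against the stool's +x side, with their −y faces flush. The spool is on top of the stool.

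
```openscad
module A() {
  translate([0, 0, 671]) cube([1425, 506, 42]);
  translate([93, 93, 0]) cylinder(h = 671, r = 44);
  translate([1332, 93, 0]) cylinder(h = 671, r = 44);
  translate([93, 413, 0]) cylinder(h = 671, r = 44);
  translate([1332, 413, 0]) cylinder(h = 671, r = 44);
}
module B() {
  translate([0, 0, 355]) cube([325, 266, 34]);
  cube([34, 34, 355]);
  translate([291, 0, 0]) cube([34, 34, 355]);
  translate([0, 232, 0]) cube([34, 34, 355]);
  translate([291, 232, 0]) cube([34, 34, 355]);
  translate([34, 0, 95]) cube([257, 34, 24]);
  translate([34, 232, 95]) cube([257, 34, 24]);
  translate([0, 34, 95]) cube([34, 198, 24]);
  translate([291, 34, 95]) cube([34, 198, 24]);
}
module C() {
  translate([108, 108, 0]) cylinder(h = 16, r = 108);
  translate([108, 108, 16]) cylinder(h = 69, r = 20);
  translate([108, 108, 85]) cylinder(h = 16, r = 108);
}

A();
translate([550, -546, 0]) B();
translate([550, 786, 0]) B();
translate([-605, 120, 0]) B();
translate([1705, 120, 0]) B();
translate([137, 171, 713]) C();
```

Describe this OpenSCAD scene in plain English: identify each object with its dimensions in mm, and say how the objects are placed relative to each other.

A is a rectangular dining table. The top is 1425×506×42 mm with its upper surface at z = 713 mm. It stands on four round legs of 88 mm diameter, each leg's bounding box inset 49 mm from the nearest pair of top edges, running from the floor to the underside of the top.

B is a four-legged stool. The seat is a 325×266×34 mm slab whose top surface is at z = 389 mm; four square legs, each 34×34 mm in cross-section, run from the floor (z = 0) to the underside of the seat, each flush with a corner of the seat. Four stretchers, 34 mm wide and 24 mm tall, connect adjacent legs with their undersides at z = 95 mm, each running between the inner faces of the legs it joins and aligned with the legs' outer faces on the other axis.

C is a spool: two coaxial disc flanges of radius 108 mm and thickness 16 mm, joined by a core cylinder of radius 20 mm and height 69 mm. The lower flange rests on z = 0 and the three cylinders share a vertical axis.

Four stools sit around the table at the −y, +y, −x, +x sides. The spool is on top of the table.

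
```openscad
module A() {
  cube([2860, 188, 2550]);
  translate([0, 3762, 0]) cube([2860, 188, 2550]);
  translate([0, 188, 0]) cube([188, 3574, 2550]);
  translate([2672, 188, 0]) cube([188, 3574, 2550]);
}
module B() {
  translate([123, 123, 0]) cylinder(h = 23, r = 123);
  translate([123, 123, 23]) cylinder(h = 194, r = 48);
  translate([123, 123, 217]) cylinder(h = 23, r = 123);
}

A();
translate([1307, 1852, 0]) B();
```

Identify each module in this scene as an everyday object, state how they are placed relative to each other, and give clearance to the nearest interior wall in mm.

A is a house frame. B is a spool. The spool sits inside the house frame, centred. The clearance to the nearest interior wall is 1119 mm.

Clearances: x = 1119, y = 1664; minimum 1119 mm.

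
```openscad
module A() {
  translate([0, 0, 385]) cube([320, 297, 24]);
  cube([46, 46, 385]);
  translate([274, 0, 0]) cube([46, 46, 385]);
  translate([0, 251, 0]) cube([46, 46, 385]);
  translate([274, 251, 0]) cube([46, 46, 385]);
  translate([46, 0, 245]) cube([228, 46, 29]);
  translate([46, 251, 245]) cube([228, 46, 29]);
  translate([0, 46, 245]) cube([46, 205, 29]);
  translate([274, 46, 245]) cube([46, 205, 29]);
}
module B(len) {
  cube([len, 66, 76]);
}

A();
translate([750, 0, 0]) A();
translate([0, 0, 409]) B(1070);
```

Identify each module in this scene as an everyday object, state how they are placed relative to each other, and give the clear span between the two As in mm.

Second stool starts at x = 750; first ends at x = 320; clear span = 750 − 320 = 430 mm.

A is a stool. B is a beam. A beam spans the tops of two stools. The clear span between the two stools is 430 mm.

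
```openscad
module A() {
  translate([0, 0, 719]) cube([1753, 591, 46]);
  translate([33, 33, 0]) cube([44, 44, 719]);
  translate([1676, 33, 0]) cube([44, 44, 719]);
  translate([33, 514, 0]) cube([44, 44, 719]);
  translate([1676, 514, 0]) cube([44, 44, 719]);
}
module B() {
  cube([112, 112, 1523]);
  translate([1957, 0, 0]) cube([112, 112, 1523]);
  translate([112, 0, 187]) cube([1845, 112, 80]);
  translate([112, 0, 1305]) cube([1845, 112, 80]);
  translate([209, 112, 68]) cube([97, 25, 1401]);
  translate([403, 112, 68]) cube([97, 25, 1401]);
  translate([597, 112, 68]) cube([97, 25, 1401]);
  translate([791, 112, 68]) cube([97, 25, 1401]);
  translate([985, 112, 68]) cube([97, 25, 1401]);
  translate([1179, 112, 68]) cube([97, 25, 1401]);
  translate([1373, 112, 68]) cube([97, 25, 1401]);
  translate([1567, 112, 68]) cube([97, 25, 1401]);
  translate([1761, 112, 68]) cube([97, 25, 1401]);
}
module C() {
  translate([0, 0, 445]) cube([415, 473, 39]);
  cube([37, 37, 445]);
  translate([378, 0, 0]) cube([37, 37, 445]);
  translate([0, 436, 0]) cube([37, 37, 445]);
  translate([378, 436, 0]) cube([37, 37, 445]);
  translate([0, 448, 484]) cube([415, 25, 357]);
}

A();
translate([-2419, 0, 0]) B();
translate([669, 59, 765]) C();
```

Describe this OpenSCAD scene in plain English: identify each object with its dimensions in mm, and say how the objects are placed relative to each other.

A is a table: top 1753 mm (x) × 591 mm (y), 46 mm thick, upper face at z = 765 mm, on four 44×44 mm square legs, each inset 33 mm from the nearest pair of top edges, running from z = 0 to the bottom of the top.

B is a fence section. Two 112×112 mm posts, 1523 mm tall, stand on the floor with a clear span of 1845 mm between their inner faces. Two horizontal rails of 112×80 mm section span the gap between the posts with their undersides at z = 187 mm and z = 1305 mm, flush with the posts' −y face. 9 pickets, each 97 mm wide, 25 mm thick and 1401 mm tall, are fixed to the +y face of the rails with their bottoms at z = 68 mm, evenly spaced across the span with equal gaps (rounded down to the nearest mm) at the −x end and between each pair — any rounding remainder accumulates at the +x end.

C is a chair: 415×473 mm seat, 39 mm thick, top at z = 484 mm, on four 37 mm square corner legs flush with the seat edges. A 25 mm thick backrest slab spans the full seat width, extending 357 mm above the seat top, its back face flush with the seat's +y edge.

The fence section is on the floor beside the table on its −x side. The chair is on top of the table, centred.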